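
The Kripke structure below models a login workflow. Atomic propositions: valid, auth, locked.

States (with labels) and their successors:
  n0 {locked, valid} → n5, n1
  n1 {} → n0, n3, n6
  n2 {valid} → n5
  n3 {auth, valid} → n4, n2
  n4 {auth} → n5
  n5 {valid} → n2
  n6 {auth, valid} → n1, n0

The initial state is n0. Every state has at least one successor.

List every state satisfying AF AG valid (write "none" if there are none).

{n2, n3, n4, n5}

States satisfying AG valid: {n2, n5}.
States satisfying AF AG valid: {n2, n3, n4, n5}.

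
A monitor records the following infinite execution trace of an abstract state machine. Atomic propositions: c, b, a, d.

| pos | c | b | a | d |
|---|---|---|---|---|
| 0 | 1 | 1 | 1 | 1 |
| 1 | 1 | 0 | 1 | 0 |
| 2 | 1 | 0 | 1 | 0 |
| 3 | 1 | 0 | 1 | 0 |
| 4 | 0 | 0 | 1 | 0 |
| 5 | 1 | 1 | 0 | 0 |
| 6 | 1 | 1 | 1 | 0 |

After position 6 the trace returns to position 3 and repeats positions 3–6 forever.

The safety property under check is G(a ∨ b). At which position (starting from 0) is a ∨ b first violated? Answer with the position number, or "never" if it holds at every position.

never

a ∨ b holds at every position 0..6, and those are all the positions the trace ever visits, so the invariant G(a ∨ b) is never violated.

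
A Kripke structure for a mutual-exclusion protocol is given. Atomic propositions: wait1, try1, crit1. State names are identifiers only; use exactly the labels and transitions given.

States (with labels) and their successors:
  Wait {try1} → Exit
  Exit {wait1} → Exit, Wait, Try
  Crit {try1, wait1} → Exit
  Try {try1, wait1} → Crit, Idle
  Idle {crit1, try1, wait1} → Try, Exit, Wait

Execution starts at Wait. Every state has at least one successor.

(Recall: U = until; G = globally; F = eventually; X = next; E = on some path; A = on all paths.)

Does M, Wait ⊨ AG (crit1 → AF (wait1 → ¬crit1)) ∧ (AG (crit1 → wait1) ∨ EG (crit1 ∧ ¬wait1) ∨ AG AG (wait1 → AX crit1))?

States satisfying crit1 → AF (wait1 → ¬crit1): {Wait, Exit, Crit, Try, Idle}.
States satisfying AG (crit1 → AF (wait1 → ¬crit1)): {Wait, Exit, Crit, Try, Idle}.
States satisfying crit1 → wait1: {Wait, Exit, Crit, Try, Idle}.
States satisfying AG (crit1 → wait1): {Wait, Exit, Crit, Try, Idle}.
States satisfying crit1 ∧ ¬wait1: ∅.
States satisfying EG (crit1 ∧ ¬wait1): ∅.
States satisfying AG (crit1 → wait1) ∨ EG (crit1 ∧ ¬wait1): {Wait, Exit, Crit, Try, Idle}.
States satisfying AG (wait1 → AX crit1): ∅.
States satisfying AG AG (wait1 → AX crit1): ∅.
States satisfying AG (crit1 → AF (wait1 → ¬crit1)) ∧ (AG (crit1 → wait1) ∨ EG (crit1 ∧ ¬wait1) ∨ AG AG (wait1 → AX crit1)): {Wait, Exit, Crit, Try, Idle}.
Wait ∈ Sat(AG (crit1 → AF (wait1 → ¬crit1)) ∧ (AG (crit1 → wait1) ∨ EG (crit1 ∧ ¬wait1) ∨ AG AG (wait1 → AX crit1))).

Yes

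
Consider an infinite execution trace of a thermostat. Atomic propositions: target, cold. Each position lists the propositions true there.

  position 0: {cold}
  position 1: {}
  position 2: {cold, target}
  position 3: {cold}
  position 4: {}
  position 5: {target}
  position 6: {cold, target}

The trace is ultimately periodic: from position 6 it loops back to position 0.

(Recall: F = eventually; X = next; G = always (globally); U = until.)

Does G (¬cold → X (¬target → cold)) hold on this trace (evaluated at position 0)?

¬cold → X (¬target → cold) holds at every position 0..6, and those are all positions ever visited, so G (¬cold → X (¬target → cold)) holds.
Positions where ¬cold holds: 1, 4, 5.
Check X (¬target → cold) at each: 1→ok, 4→ok, 5→ok.

Holds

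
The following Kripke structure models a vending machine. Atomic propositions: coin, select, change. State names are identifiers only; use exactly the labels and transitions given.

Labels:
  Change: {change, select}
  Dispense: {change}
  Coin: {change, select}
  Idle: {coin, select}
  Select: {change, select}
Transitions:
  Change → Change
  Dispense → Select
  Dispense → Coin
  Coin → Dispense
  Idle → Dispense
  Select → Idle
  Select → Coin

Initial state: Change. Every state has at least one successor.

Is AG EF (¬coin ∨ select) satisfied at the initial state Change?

States satisfying EF (¬coin ∨ select): {Change, Dispense, Coin, Idle, Select}.
States satisfying AG EF (¬coin ∨ select): {Change, Dispense, Coin, Idle, Select}.
Every state reachable from Change satisfies EF (¬coin ∨ select).
Change ∈ Sat(AG EF (¬coin ∨ select)).

Yes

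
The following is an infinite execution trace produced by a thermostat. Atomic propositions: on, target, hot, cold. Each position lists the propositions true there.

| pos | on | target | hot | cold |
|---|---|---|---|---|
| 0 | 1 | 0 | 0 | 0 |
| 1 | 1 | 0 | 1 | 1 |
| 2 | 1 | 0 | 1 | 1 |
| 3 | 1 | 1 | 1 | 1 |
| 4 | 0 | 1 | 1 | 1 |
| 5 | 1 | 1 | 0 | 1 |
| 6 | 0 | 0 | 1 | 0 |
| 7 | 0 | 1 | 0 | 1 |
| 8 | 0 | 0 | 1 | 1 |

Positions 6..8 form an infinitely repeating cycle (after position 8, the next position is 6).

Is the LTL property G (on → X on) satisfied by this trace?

No

on → X on must hold at every position from 0 onward. It fails at position 3, so G (on → X on) is false.
Positions where on holds: 0, 1, 2, 3, 5.
Check X on at each: 0→ok, 1→ok, 2→ok, 3→fails, 5→fails.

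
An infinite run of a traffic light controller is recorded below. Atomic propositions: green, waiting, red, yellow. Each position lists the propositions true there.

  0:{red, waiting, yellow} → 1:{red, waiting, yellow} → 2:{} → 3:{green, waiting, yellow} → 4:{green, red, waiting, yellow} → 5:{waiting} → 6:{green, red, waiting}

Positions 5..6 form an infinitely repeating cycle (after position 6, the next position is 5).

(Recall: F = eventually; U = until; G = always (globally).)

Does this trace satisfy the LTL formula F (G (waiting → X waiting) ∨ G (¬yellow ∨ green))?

G (waiting → X waiting) ∨ G (¬yellow ∨ green) holds at position 2, which is reachable from 0, so F (G (waiting → X waiting) ∨ G (¬yellow ∨ green)) holds.

Holds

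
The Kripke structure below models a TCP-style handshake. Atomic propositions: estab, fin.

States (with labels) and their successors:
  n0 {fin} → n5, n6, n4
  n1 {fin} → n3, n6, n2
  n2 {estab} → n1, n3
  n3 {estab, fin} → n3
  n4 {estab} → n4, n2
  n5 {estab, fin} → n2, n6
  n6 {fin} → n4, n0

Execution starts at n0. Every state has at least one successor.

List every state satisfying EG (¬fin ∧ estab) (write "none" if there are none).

States satisfying ¬fin ∧ estab: {n2, n4}.
States satisfying EG (¬fin ∧ estab): {n4}.

{n4}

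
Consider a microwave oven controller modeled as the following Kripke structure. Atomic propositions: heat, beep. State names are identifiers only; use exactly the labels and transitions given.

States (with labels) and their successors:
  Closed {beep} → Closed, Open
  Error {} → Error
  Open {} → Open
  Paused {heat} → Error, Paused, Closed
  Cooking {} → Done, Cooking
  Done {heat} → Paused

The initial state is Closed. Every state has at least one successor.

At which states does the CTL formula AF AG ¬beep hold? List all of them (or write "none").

States satisfying AG ¬beep: {Error, Open}.
States satisfying AF AG ¬beep: {Error, Open}.

{Error, Open}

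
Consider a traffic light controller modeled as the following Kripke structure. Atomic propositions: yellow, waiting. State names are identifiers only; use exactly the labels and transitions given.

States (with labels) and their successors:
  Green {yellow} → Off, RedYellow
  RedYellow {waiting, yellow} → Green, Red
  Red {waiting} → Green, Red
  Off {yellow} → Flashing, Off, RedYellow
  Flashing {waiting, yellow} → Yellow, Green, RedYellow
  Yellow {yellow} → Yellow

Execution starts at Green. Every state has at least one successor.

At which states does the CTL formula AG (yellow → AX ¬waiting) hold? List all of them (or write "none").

States satisfying yellow → AX ¬waiting: {Red, Yellow}.
States satisfying AG (yellow → AX ¬waiting): {Yellow}.

{Yellow}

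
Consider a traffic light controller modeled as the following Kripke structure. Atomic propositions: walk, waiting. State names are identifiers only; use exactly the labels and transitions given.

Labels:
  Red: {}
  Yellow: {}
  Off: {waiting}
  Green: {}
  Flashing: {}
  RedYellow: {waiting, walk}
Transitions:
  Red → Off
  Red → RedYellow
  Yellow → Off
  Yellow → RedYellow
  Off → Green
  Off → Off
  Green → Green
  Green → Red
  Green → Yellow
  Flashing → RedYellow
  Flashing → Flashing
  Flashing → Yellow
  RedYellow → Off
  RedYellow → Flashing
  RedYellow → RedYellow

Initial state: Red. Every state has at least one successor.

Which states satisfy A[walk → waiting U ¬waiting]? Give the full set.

{Red, Yellow, Green, Flashing}

States satisfying walk → waiting: {Red, Yellow, Off, Green, Flashing, RedYellow}.
States satisfying ¬waiting: {Red, Yellow, Green, Flashing}.
States satisfying A[walk → waiting U ¬waiting]: {Red, Yellow, Green, Flashing}.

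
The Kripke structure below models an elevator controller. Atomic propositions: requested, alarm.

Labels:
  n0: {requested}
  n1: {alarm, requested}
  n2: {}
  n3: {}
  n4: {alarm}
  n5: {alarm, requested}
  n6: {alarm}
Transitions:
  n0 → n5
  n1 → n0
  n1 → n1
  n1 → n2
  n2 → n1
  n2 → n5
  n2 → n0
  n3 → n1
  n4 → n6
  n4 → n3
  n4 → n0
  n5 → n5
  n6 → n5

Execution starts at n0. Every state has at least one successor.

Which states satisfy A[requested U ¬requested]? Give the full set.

{n2, n3, n4, n6}

States satisfying requested: {n0, n1, n5}.
States satisfying ¬requested: {n2, n3, n4, n6}.
States satisfying A[requested U ¬requested]: {n2, n3, n4, n6}.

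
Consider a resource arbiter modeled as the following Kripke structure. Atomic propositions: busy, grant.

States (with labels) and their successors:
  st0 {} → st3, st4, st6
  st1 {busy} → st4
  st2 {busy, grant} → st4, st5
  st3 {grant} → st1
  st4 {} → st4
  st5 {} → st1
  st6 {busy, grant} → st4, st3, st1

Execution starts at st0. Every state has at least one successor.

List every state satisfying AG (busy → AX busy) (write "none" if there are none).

States satisfying busy → AX busy: {st0, st3, st4, st5}.
States satisfying AG (busy → AX busy): {st4}.

{st4}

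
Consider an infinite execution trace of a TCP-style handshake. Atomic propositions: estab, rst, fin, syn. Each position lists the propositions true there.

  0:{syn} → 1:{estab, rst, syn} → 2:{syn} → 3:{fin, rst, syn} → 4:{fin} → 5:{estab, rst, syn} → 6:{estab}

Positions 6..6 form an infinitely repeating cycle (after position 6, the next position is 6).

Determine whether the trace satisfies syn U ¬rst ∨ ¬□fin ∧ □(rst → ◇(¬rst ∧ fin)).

Walking from position 0: ¬rst first holds at position 0, and syn holds at every earlier position along the way, so syn U ¬rst holds.
At position 0: syn U ¬rst is true; ¬□fin ∧ □(rst → ◇(¬rst ∧ fin)) is false; so syn U ¬rst ∨ ¬□fin ∧ □(rst → ◇(¬rst ∧ fin)) is true.

Holds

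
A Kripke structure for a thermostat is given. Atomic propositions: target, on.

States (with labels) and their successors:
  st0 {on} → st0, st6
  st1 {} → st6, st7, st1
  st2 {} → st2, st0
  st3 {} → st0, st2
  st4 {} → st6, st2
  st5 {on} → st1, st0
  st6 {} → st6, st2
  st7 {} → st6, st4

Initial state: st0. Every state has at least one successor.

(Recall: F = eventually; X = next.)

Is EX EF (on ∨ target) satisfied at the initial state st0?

States satisfying EF (on ∨ target): {st0, st1, st2, st3, st4, st5, st6, st7}.
States satisfying EX EF (on ∨ target): {st0, st1, st2, st3, st4, st5, st6, st7}.
st0 ∈ Sat(EX EF (on ∨ target)).

Yes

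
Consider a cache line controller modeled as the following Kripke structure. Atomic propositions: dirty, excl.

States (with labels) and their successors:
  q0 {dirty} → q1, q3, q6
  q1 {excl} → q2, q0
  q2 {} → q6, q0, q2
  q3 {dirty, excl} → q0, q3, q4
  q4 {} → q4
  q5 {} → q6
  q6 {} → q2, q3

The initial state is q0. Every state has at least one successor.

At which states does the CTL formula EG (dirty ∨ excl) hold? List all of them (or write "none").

{q0, q1, q3}

States satisfying dirty ∨ excl: {q0, q1, q3}.
States satisfying EG (dirty ∨ excl): {q0, q1, q3}.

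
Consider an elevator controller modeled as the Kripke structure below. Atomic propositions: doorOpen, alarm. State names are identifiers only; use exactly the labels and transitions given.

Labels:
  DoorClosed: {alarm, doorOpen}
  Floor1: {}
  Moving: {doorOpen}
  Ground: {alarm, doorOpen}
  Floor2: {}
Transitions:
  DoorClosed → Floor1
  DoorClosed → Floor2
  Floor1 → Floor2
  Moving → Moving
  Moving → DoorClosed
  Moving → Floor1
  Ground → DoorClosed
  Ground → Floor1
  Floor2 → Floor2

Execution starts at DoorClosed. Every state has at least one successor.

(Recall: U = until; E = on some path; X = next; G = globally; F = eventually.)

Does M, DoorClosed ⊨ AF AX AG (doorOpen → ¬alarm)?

Yes

States satisfying AX AG (doorOpen → ¬alarm): {DoorClosed, Floor1, Floor2}.
States satisfying AF AX AG (doorOpen → ¬alarm): {DoorClosed, Floor1, Ground, Floor2}.
DoorClosed ∈ Sat(AF AX AG (doorOpen → ¬alarm)).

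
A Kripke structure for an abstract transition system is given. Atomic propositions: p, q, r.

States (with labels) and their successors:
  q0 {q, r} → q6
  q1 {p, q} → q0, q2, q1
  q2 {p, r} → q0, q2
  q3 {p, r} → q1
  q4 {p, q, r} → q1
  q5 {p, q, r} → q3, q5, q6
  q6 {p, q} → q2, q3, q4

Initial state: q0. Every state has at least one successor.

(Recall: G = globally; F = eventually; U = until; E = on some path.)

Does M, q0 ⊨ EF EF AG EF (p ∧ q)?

Satisfied

States satisfying EF AG EF (p ∧ q): {q0, q1, q2, q3, q4, q5, q6}.
States satisfying EF EF AG EF (p ∧ q): {q0, q1, q2, q3, q4, q5, q6}.
Some path from q0 reaches a state where EF AG EF (p ∧ q) holds.
q0 ∈ Sat(EF EF AG EF (p ∧ q)).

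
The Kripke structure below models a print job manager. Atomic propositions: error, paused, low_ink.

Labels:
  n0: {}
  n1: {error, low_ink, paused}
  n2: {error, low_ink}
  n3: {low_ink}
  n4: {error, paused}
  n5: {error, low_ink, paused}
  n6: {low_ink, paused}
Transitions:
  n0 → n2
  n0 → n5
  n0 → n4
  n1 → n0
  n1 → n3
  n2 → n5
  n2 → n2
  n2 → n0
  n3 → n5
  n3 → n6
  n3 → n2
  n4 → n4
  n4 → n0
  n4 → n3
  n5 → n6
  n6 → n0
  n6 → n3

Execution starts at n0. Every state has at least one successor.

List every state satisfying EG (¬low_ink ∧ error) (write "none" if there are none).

States satisfying ¬low_ink ∧ error: {n4}.
States satisfying EG (¬low_ink ∧ error): {n4}.

{n4}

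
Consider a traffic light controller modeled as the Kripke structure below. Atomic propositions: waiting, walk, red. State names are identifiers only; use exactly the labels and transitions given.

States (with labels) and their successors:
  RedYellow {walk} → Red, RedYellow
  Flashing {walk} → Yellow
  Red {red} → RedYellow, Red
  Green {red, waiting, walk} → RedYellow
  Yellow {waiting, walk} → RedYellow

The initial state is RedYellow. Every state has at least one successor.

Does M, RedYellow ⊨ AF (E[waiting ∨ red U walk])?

States satisfying E[waiting ∨ red U walk]: {RedYellow, Flashing, Red, Green, Yellow}.
States satisfying AF (E[waiting ∨ red U walk]): {RedYellow, Flashing, Red, Green, Yellow}.
RedYellow ∈ Sat(AF (E[waiting ∨ red U walk])).

Yes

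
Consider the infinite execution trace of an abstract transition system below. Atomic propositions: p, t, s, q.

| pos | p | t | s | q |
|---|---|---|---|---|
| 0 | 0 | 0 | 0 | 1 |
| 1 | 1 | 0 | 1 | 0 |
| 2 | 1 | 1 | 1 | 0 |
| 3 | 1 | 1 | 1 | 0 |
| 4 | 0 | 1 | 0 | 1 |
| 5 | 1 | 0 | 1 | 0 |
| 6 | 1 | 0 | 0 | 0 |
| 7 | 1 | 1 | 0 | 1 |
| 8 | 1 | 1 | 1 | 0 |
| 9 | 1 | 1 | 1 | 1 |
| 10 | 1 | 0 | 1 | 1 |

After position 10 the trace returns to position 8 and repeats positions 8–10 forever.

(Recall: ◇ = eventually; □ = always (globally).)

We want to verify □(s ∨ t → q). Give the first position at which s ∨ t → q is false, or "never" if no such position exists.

Check s ∨ t → q at each position in order: 0 ✓.
At position 1 the labels are {p, s}, so s ∨ t → q is false there. This is the first violation.

1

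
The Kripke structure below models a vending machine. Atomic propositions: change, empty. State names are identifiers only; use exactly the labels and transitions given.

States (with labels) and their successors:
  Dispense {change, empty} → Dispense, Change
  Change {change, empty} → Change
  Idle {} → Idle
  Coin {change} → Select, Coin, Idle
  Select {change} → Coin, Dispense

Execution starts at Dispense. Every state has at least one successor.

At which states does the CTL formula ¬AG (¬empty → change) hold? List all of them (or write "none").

States satisfying ¬empty → change: {Dispense, Change, Coin, Select}.
States satisfying AG (¬empty → change): {Dispense, Change}.
States satisfying ¬AG (¬empty → change): {Idle, Coin, Select}.

{Idle, Coin, Select}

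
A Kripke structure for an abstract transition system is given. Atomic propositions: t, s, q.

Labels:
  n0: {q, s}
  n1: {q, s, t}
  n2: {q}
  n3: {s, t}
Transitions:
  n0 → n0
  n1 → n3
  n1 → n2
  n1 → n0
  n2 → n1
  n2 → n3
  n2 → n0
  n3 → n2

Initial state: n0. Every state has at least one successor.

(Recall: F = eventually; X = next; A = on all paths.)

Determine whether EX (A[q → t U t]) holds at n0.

States satisfying A[q → t U t]: {n1, n3}.
States satisfying EX (A[q → t U t]): {n1, n2}.
No suitable path/successor from n0 witnesses the formula.
n0 ∉ Sat(EX (A[q → t U t])).

Violated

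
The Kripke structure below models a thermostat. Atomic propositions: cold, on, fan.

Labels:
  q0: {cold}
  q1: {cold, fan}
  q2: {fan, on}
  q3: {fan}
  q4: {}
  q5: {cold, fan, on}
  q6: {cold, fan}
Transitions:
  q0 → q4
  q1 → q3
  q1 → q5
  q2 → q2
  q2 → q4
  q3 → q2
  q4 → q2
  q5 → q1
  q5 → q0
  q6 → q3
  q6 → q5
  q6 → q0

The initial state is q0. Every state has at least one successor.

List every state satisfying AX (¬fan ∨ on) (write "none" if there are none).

{q0, q2, q3, q4}

States satisfying ¬fan ∨ on: {q0, q2, q4, q5}.
States satisfying AX (¬fan ∨ on): {q0, q2, q3, q4}.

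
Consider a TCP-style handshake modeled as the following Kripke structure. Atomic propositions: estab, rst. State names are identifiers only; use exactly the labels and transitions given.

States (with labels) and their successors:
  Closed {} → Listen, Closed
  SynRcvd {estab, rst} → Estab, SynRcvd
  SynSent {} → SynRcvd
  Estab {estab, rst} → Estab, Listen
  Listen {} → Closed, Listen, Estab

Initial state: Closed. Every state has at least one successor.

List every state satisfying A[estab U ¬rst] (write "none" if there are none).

States satisfying estab: {SynRcvd, Estab}.
States satisfying ¬rst: {Closed, SynSent, Listen}.
States satisfying A[estab U ¬rst]: {Closed, SynSent, Listen}.

{Closed, SynSent, Listen}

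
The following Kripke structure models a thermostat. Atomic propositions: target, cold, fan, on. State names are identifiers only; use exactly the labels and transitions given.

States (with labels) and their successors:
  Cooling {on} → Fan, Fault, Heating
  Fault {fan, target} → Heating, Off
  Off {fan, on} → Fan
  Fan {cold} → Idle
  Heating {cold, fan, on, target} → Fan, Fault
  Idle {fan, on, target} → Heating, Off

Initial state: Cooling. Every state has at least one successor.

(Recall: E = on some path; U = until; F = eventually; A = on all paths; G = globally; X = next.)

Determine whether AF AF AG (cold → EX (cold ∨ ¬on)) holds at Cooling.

States satisfying AF AG (cold → EX (cold ∨ ¬on)): ∅.
States satisfying AF AF AG (cold → EX (cold ∨ ¬on)): ∅.
There is a path from Cooling along which AF AG (cold → EX (cold ∨ ¬on)) never holds.
Cooling ∉ Sat(AF AF AG (cold → EX (cold ∨ ¬on))).

Does not hold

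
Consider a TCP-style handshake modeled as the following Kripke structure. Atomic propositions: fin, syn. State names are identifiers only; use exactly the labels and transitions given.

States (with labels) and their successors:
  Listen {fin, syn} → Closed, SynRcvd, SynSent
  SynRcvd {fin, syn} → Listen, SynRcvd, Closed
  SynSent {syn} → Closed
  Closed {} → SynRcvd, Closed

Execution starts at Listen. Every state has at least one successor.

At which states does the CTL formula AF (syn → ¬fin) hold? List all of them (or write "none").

{SynSent, Closed}

States satisfying syn → ¬fin: {SynSent, Closed}.
States satisfying AF (syn → ¬fin): {SynSent, Closed}.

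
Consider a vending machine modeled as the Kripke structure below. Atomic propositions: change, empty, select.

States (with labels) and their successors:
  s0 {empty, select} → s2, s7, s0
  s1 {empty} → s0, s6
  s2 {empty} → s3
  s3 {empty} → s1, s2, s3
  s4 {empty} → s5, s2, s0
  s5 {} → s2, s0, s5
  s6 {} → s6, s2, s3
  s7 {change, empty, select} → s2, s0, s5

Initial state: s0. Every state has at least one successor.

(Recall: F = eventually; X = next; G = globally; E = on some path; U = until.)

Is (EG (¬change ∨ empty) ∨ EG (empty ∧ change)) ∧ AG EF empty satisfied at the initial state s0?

States satisfying ¬change ∨ empty: {s0, s1, s2, s3, s4, s5, s6, s7}.
States satisfying EG (¬change ∨ empty): {s0, s1, s2, s3, s4, s5, s6, s7}.
States satisfying empty ∧ change: {s7}.
States satisfying EG (empty ∧ change): ∅.
States satisfying EG (¬change ∨ empty) ∨ EG (empty ∧ change): {s0, s1, s2, s3, s4, s5, s6, s7}.
States satisfying EF empty: {s0, s1, s2, s3, s4, s5, s6, s7}.
States satisfying AG EF empty: {s0, s1, s2, s3, s4, s5, s6, s7}.
States satisfying (EG (¬change ∨ empty) ∨ EG (empty ∧ change)) ∧ AG EF empty: {s0, s1, s2, s3, s4, s5, s6, s7}.
s0 ∈ Sat((EG (¬change ∨ empty) ∨ EG (empty ∧ change)) ∧ AG EF empty).

Satisfied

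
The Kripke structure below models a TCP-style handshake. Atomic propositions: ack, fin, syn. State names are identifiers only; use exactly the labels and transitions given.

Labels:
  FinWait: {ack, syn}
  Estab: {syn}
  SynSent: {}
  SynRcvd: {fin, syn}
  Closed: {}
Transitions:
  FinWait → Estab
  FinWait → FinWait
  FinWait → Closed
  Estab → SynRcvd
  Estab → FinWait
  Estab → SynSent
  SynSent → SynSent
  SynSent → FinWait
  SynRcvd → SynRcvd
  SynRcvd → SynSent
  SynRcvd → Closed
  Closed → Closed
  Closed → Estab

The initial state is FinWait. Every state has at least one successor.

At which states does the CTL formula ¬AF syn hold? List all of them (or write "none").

States satisfying syn: {FinWait, Estab, SynRcvd}.
States satisfying AF syn: {FinWait, Estab, SynRcvd}.
States satisfying ¬AF syn: {SynSent, Closed}.

{SynSent, Closed}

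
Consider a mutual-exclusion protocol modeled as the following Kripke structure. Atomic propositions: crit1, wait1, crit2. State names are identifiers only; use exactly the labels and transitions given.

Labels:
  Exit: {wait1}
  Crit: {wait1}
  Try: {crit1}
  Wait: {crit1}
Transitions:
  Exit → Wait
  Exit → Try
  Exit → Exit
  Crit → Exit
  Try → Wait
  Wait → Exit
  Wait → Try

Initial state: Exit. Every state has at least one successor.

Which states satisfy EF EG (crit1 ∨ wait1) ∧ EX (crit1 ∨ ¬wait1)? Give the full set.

{Exit, Try, Wait}

States satisfying EG (crit1 ∨ wait1): {Exit, Crit, Try, Wait}.
States satisfying EF EG (crit1 ∨ wait1): {Exit, Crit, Try, Wait}.
States satisfying crit1 ∨ ¬wait1: {Try, Wait}.
States satisfying EX (crit1 ∨ ¬wait1): {Exit, Try, Wait}.
States satisfying EF EG (crit1 ∨ wait1) ∧ EX (crit1 ∨ ¬wait1): {Exit, Try, Wait}.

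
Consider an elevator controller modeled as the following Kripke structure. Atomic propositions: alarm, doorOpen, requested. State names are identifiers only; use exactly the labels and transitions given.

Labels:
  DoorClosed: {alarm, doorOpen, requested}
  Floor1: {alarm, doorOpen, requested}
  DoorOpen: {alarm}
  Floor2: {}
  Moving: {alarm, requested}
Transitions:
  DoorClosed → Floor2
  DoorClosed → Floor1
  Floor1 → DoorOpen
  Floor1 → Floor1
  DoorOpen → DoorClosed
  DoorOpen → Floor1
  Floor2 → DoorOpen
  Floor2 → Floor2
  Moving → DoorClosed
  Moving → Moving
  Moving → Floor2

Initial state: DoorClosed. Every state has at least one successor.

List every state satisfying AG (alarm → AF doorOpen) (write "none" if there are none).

{DoorClosed, Floor1, DoorOpen, Floor2}

States satisfying alarm → AF doorOpen: {DoorClosed, Floor1, DoorOpen, Floor2}.
States satisfying AG (alarm → AF doorOpen): {DoorClosed, Floor1, DoorOpen, Floor2}.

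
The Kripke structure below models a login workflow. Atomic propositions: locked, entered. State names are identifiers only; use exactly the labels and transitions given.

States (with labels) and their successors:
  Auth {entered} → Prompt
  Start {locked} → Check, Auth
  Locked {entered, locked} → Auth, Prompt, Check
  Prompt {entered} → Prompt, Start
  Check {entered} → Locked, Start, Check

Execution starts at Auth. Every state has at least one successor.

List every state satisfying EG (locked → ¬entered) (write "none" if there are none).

States satisfying locked → ¬entered: {Auth, Start, Prompt, Check}.
States satisfying EG (locked → ¬entered): {Auth, Start, Prompt, Check}.

{Auth, Start, Prompt, Check}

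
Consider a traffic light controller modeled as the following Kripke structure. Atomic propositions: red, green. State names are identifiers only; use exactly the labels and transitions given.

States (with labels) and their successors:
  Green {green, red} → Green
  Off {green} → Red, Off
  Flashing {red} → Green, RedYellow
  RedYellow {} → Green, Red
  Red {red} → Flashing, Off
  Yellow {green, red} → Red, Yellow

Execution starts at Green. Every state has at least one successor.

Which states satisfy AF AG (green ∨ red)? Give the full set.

{Green}

States satisfying AG (green ∨ red): {Green}.
States satisfying AF AG (green ∨ red): {Green}.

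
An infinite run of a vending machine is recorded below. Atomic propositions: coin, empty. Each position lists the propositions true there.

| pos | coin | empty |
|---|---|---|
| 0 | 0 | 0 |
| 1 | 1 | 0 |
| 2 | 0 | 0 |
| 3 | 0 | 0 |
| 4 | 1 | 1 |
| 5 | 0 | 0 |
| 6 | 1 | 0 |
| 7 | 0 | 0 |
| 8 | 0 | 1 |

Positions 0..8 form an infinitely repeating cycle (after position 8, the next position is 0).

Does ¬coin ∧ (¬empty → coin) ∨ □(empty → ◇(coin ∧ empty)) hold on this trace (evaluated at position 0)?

empty → ◇(coin ∧ empty) holds at every position 0..8, and those are all positions ever visited, so □(empty → ◇(coin ∧ empty)) holds.
Positions where empty holds: 4, 8.
Check ◇(coin ∧ empty) at each: 4→ok, 8→ok.
At position 0: ¬coin ∧ (¬empty → coin) is false; □(empty → ◇(coin ∧ empty)) is true; so ¬coin ∧ (¬empty → coin) ∨ □(empty → ◇(coin ∧ empty)) is true.

Holds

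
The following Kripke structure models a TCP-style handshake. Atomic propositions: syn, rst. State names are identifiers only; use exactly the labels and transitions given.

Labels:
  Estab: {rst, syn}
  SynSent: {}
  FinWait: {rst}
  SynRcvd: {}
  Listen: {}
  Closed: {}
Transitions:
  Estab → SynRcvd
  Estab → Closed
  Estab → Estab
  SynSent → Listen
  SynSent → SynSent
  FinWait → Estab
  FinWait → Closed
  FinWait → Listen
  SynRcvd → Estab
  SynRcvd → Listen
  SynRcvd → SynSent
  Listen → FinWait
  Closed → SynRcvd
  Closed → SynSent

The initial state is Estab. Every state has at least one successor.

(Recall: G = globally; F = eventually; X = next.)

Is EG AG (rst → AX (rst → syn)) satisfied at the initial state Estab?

States satisfying AG (rst → AX (rst → syn)): {Estab, SynSent, FinWait, SynRcvd, Listen, Closed}.
States satisfying EG AG (rst → AX (rst → syn)): {Estab, SynSent, FinWait, SynRcvd, Listen, Closed}.
Estab ∈ Sat(EG AG (rst → AX (rst → syn))).

Holds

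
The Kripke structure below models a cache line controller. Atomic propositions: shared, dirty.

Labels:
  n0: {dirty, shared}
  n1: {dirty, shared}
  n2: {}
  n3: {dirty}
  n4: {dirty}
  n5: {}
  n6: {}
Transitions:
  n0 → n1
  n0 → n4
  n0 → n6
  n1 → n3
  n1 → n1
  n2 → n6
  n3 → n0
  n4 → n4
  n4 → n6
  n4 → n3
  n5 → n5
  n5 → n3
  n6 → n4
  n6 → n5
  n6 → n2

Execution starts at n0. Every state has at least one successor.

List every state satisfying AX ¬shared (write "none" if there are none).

States satisfying ¬shared: {n2, n3, n4, n5, n6}.
States satisfying AX ¬shared: {n2, n4, n5, n6}.

{n2, n4, n5, n6}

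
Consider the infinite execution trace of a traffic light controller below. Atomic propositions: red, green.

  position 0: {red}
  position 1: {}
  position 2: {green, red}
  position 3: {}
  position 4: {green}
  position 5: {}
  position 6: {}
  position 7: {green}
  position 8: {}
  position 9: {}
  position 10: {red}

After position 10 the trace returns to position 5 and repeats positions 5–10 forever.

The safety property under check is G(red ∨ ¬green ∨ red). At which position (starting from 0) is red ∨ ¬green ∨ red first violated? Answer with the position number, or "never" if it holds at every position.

Check red ∨ ¬green ∨ red at each position in order: 0 ✓, 1 ✓, 2 ✓, 3 ✓.
At position 4 the labels are {green}, so red ∨ ¬green ∨ red is false there. This is the first violation.

4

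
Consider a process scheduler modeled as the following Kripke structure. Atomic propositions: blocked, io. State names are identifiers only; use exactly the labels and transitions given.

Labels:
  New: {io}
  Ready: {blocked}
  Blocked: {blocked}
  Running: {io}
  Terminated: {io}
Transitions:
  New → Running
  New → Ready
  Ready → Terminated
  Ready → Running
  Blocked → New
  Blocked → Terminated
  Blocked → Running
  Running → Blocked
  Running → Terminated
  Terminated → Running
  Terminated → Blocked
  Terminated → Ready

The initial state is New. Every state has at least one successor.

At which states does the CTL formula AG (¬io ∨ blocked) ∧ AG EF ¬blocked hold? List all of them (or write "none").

States satisfying ¬io ∨ blocked: {Ready, Blocked}.
States satisfying AG (¬io ∨ blocked): ∅.
States satisfying EF ¬blocked: {New, Ready, Blocked, Running, Terminated}.
States satisfying AG EF ¬blocked: {New, Ready, Blocked, Running, Terminated}.
States satisfying AG (¬io ∨ blocked) ∧ AG EF ¬blocked: ∅.

none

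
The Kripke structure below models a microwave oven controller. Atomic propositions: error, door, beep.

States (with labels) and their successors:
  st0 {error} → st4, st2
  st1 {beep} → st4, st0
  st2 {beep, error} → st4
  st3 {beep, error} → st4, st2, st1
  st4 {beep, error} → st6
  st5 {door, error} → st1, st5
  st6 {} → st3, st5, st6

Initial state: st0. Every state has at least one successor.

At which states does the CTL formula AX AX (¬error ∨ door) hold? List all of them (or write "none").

States satisfying AX (¬error ∨ door): {st4, st5}.
States satisfying AX AX (¬error ∨ door): {st2}.

{st2}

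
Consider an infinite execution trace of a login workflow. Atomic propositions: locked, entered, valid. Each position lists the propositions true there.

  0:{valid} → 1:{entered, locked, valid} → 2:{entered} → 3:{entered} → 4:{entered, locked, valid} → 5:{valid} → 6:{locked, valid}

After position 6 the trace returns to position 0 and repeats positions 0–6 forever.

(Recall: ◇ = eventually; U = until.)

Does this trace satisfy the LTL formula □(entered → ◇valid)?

Holds

entered → ◇valid holds at every position 0..6, and those are all positions ever visited, so □(entered → ◇valid) holds.
Positions where entered holds: 1, 2, 3, 4.
Check ◇valid at each: 1→ok, 2→ok, 3→ok, 4→ok.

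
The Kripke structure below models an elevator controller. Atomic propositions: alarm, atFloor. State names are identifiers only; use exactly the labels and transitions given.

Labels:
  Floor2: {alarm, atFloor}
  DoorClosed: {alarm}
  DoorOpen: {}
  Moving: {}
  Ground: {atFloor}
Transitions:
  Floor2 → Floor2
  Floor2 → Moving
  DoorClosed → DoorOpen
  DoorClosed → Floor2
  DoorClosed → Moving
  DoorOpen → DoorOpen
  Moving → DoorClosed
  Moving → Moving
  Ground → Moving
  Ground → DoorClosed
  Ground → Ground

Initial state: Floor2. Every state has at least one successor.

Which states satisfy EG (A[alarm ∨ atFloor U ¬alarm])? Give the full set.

{DoorOpen, Moving, Ground}

States satisfying A[alarm ∨ atFloor U ¬alarm]: {DoorOpen, Moving, Ground}.
States satisfying EG (A[alarm ∨ atFloor U ¬alarm]): {DoorOpen, Moving, Ground}.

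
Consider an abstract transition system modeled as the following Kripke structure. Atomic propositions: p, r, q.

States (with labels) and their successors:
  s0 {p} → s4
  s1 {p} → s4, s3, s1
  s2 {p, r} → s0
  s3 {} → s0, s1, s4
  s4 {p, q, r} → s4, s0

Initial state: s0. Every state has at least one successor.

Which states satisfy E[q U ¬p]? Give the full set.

States satisfying q: {s4}.
States satisfying ¬p: {s3}.
States satisfying E[q U ¬p]: {s3}.

{s3}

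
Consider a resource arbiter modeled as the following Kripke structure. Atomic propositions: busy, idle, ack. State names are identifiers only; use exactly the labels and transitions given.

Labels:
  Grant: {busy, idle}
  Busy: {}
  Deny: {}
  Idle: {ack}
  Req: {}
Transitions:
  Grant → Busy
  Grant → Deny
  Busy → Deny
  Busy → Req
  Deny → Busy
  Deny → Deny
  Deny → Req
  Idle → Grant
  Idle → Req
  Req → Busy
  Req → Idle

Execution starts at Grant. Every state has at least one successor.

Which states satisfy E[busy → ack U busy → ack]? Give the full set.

States satisfying busy → ack: {Busy, Deny, Idle, Req}.
States satisfying E[busy → ack U busy → ack]: {Busy, Deny, Idle, Req}.

{Busy, Deny, Idle, Req}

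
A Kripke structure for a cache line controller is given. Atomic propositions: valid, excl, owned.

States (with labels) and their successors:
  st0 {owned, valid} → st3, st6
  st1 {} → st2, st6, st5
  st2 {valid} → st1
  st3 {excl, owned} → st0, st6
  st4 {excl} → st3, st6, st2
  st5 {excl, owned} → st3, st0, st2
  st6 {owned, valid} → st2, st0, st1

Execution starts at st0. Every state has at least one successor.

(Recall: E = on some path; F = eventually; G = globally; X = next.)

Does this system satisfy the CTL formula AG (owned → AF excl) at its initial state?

States satisfying owned → AF excl: {st1, st2, st3, st4, st5}.
States satisfying AG (owned → AF excl): ∅.
st0 is reachable from st0 and violates owned → AF excl, so AG fails at st0.
st0 ∉ Sat(AG (owned → AF excl)).

No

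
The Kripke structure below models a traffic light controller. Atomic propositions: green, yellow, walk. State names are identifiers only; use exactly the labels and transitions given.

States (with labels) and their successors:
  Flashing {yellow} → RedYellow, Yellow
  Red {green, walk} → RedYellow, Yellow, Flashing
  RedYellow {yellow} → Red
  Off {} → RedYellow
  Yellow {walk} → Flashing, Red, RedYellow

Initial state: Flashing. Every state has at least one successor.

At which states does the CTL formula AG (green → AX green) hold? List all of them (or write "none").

States satisfying green → AX green: {Flashing, RedYellow, Off, Yellow}.
States satisfying AG (green → AX green): ∅.

none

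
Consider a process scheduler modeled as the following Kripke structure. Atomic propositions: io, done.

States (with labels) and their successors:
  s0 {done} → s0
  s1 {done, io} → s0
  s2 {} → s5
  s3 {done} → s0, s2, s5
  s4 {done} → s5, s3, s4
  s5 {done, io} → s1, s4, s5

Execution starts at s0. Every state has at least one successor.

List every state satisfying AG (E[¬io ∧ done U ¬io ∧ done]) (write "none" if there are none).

{s0}

States satisfying E[¬io ∧ done U ¬io ∧ done]: {s0, s3, s4}.
States satisfying AG (E[¬io ∧ done U ¬io ∧ done]): {s0}.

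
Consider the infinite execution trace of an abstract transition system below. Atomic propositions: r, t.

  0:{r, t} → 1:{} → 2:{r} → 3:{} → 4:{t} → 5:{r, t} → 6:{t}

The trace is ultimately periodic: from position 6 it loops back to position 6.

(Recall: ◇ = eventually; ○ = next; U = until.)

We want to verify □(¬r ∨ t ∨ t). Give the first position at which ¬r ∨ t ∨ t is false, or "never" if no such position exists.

Check ¬r ∨ t ∨ t at each position in order: 0 ✓, 1 ✓.
At position 2 the labels are {r}, so ¬r ∨ t ∨ t is false there. This is the first violation.

2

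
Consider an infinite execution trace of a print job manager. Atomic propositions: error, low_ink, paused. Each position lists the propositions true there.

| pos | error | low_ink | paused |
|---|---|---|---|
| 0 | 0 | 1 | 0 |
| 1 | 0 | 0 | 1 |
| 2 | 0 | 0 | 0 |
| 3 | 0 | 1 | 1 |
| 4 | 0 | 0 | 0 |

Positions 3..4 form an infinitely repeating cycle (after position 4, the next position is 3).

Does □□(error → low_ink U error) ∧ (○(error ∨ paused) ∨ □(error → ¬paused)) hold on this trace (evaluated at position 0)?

□(error → low_ink U error) holds at every position 0..4, and those are all positions ever visited, so □□(error → low_ink U error) holds.
At position 0: □□(error → low_ink U error) is true; ○(error ∨ paused) ∨ □(error → ¬paused) is true; so □□(error → low_ink U error) ∧ (○(error ∨ paused) ∨ □(error → ¬paused)) is true.

Holds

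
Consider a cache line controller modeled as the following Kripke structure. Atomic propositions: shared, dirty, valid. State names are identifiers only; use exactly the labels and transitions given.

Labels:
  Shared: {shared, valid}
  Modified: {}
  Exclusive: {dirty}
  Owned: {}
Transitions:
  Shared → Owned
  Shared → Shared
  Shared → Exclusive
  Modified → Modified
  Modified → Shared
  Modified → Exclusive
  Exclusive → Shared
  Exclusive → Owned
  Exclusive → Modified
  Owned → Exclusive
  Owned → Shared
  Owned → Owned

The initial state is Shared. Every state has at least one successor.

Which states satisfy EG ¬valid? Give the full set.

States satisfying ¬valid: {Modified, Exclusive, Owned}.
States satisfying EG ¬valid: {Modified, Exclusive, Owned}.

{Modified, Exclusive, Owned}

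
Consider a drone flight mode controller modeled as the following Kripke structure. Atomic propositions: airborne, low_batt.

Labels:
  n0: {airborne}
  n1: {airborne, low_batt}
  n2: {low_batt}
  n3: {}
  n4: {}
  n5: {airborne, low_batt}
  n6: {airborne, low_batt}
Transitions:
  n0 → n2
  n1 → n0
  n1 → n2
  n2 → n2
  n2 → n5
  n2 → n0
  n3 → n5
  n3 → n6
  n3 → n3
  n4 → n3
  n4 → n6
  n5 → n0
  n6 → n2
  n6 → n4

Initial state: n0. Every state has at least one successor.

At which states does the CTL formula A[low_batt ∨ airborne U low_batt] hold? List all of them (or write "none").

{n0, n1, n2, n5, n6}

States satisfying low_batt ∨ airborne: {n0, n1, n2, n5, n6}.
States satisfying low_batt: {n1, n2, n5, n6}.
States satisfying A[low_batt ∨ airborne U low_batt]: {n0, n1, n2, n5, n6}.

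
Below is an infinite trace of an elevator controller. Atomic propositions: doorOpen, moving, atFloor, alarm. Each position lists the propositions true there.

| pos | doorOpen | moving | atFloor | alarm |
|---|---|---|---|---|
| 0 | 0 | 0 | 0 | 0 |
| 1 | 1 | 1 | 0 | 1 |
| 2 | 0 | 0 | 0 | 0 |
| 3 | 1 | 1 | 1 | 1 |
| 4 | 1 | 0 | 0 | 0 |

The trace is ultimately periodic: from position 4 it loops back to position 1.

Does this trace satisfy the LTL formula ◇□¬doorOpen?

No

□¬doorOpen is false at every position 0..4, so it never becomes true and ◇□¬doorOpen fails.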